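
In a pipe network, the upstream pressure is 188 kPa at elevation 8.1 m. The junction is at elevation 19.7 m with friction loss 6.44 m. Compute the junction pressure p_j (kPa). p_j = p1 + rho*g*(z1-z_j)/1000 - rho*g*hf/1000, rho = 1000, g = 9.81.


Junction pressure: p_j = p1 + rho*g*(z1 - z_j)/1000 - rho*g*hf/1000.
Elevation term = 1000*9.81*(8.1 - 19.7)/1000 = -113.796 kPa.
Friction term = 1000*9.81*6.44/1000 = 63.176 kPa.
p_j = 188 + -113.796 - 63.176 = 11.03 kPa.

11.03


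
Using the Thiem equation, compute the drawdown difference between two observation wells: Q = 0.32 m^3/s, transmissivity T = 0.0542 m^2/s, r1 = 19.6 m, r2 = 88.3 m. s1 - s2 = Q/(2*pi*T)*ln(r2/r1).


Thiem equation: s1 - s2 = Q/(2*pi*T) * ln(r2/r1).
ln(r2/r1) = ln(88.3/19.6) = 1.5052.
Q/(2*pi*T) = 0.32 / (2*pi*0.0542) = 0.32 / 0.3405 = 0.9397.
s1 - s2 = 0.9397 * 1.5052 = 1.4144 m.

1.4144


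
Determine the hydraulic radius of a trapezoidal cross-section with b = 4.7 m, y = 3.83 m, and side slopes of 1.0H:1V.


For a trapezoidal section with side slope z:
A = (b + z*y)*y = (4.7 + 1.0*3.83)*3.83 = 32.67 m^2.
P = b + 2*y*sqrt(1 + z^2) = 4.7 + 2*3.83*sqrt(1 + 1.0^2) = 15.533 m.
R = A/P = 32.67 / 15.533 = 2.1033 m.

2.1033


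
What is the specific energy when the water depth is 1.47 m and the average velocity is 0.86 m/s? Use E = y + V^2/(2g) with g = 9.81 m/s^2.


Specific energy E = y + V^2/(2g).
Velocity head = V^2/(2g) = 0.86^2 / (2*9.81) = 0.7396 / 19.62 = 0.0377 m.
E = 1.47 + 0.0377 = 1.5077 m.

1.5077


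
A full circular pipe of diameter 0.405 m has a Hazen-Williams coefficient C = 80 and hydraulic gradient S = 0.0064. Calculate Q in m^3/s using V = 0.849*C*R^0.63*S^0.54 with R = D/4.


For a full circular pipe, R = D/4 = 0.405/4 = 0.1013 m.
V = 0.849 * 80 * 0.1013^0.63 * 0.0064^0.54
  = 0.849 * 80 * 0.236265 * 0.065364
  = 1.0489 m/s.
Pipe area A = pi*D^2/4 = pi*0.405^2/4 = 0.1288 m^2.
Q = A * V = 0.1288 * 1.0489 = 0.1351 m^3/s.

0.1351


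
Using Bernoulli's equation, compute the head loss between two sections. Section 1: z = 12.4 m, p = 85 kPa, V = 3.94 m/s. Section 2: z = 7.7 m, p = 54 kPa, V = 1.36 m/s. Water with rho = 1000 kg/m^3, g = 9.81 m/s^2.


Total head at each section: H = z + p/(rho*g) + V^2/(2g).
H1 = 12.4 + 85*1000/(1000*9.81) + 3.94^2/(2*9.81)
   = 12.4 + 8.665 + 0.7912
   = 21.856 m.
H2 = 7.7 + 54*1000/(1000*9.81) + 1.36^2/(2*9.81)
   = 7.7 + 5.505 + 0.0943
   = 13.299 m.
h_L = H1 - H2 = 21.856 - 13.299 = 8.557 m.

8.557


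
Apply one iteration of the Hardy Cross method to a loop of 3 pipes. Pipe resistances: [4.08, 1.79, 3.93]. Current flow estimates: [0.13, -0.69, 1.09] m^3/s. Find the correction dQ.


Numerator terms (r*Q*|Q|): 4.08*0.13*|0.13| = 0.069; 1.79*-0.69*|-0.69| = -0.8522; 3.93*1.09*|1.09| = 4.6692.
Sum of numerator = 3.886.
Denominator terms (r*|Q|): 4.08*|0.13| = 0.5304; 1.79*|-0.69| = 1.2351; 3.93*|1.09| = 4.2837.
2 * sum of denominator = 2 * 6.0492 = 12.0984.
dQ = -3.886 / 12.0984 = -0.3212 m^3/s.

-0.3212


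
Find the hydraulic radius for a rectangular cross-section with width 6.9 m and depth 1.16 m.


For a rectangular section:
Flow area A = b * y = 6.9 * 1.16 = 8.0 m^2.
Wetted perimeter P = b + 2y = 6.9 + 2*1.16 = 9.22 m.
Hydraulic radius R = A/P = 8.0 / 9.22 = 0.8681 m.

0.8681


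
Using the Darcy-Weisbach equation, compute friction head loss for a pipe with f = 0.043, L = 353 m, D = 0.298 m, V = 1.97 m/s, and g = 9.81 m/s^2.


Darcy-Weisbach equation: h_f = f * (L/D) * V^2/(2g).
f * L/D = 0.043 * 353/0.298 = 50.9362.
V^2/(2g) = 1.97^2 / (2*9.81) = 3.8809 / 19.62 = 0.1978 m.
h_f = 50.9362 * 0.1978 = 10.075 m.

10.075


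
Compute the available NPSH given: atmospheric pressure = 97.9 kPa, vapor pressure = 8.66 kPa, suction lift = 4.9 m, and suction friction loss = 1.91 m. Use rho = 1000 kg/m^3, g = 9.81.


NPSHa = p_atm/(rho*g) - z_s - hf_s - p_vap/(rho*g).
p_atm/(rho*g) = 97.9*1000 / (1000*9.81) = 9.98 m.
p_vap/(rho*g) = 8.66*1000 / (1000*9.81) = 0.883 m.
NPSHa = 9.98 - 4.9 - 1.91 - 0.883
      = 2.29 m.

2.29


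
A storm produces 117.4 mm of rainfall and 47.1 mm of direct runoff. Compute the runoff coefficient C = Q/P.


The runoff coefficient C = runoff depth / rainfall depth.
C = 47.1 / 117.4
  = 0.4012.

0.4012


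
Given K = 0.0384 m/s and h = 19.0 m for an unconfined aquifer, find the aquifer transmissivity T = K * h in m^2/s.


Transmissivity is defined as T = K * h.
T = 0.0384 * 19.0
  = 0.7296 m^2/s.

0.7296


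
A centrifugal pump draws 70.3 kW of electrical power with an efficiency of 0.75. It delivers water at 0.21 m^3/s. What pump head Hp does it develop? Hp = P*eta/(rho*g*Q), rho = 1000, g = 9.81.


Pump head formula: Hp = P * eta / (rho * g * Q).
Numerator: P * eta = 70.3 * 1000 * 0.75 = 52725.0 W.
Denominator: rho * g * Q = 1000 * 9.81 * 0.21 = 2060.1.
Hp = 52725.0 / 2060.1 = 25.59 m.

25.59


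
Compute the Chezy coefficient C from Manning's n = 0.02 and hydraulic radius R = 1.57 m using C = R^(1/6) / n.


The Chezy coefficient relates to Manning's n through C = R^(1/6) / n.
R^(1/6) = 1.57^(1/6) = 1.078077.
C = 1.078077 / 0.02 = 53.9 m^(1/2)/s.

53.9


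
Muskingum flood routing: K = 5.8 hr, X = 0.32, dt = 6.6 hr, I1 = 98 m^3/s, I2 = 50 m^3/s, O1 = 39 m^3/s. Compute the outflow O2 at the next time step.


Muskingum coefficients:
denom = 2*K*(1-X) + dt = 2*5.8*(1-0.32) + 6.6 = 14.488.
C0 = (dt - 2*K*X)/denom = (6.6 - 2*5.8*0.32)/14.488 = 0.1993.
C1 = (dt + 2*K*X)/denom = (6.6 + 2*5.8*0.32)/14.488 = 0.7118.
C2 = (2*K*(1-X) - dt)/denom = 0.0889.
O2 = C0*I2 + C1*I1 + C2*O1
   = 0.1993*50 + 0.7118*98 + 0.0889*39
   = 83.19 m^3/s.

83.19


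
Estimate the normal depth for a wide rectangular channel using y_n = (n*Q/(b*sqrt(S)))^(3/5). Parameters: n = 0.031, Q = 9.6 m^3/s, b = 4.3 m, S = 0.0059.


We use the wide-channel approximation y_n = (n*Q/(b*sqrt(S)))^(3/5).
sqrt(S) = sqrt(0.0059) = 0.076811.
Numerator: n*Q = 0.031 * 9.6 = 0.2976.
Denominator: b*sqrt(S) = 4.3 * 0.076811 = 0.330287.
arg = 0.901.
y_n = 0.901^(3/5) = 0.9394 m.

0.9394


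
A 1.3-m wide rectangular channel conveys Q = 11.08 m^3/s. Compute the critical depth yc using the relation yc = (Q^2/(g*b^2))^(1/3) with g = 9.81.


Using yc = (Q^2 / (g * b^2))^(1/3):
Q^2 = 11.08^2 = 122.77.
g * b^2 = 9.81 * 1.3^2 = 9.81 * 1.69 = 16.58.
Q^2 / (g*b^2) = 122.77 / 16.58 = 7.4047.
yc = 7.4047^(1/3) = 1.9491 m.

1.9491


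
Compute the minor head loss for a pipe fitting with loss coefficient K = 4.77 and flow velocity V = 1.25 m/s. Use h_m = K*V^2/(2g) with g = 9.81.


Minor loss formula: h_m = K * V^2/(2g).
V^2 = 1.25^2 = 1.5625.
V^2/(2g) = 1.5625 / 19.62 = 0.0796 m.
h_m = 4.77 * 0.0796 = 0.3799 m.

0.3799


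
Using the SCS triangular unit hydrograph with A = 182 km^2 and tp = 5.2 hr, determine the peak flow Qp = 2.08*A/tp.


SCS formula: Qp = 2.08 * A / tp.
Qp = 2.08 * 182 / 5.2
   = 378.56 / 5.2
   = 72.8 m^3/s per cm.

72.8


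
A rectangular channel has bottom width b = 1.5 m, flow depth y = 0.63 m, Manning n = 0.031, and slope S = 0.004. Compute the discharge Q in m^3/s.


For a rectangular channel, the cross-sectional area A = b * y = 1.5 * 0.63 = 0.95 m^2.
The wetted perimeter P = b + 2y = 1.5 + 2*0.63 = 2.76 m.
Hydraulic radius R = A/P = 0.95/2.76 = 0.3424 m.
Velocity V = (1/n)*R^(2/3)*S^(1/2) = (1/0.031)*0.3424^(2/3)*0.004^(1/2) = 0.9985 m/s.
Discharge Q = A * V = 0.95 * 0.9985 = 0.944 m^3/s.

0.944


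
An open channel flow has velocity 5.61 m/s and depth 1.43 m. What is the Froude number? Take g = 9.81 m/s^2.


The Froude number is defined as Fr = V / sqrt(g*y).
g*y = 9.81 * 1.43 = 14.0283.
sqrt(g*y) = sqrt(14.0283) = 3.7454.
Fr = 5.61 / 3.7454 = 1.4978.

1.4978


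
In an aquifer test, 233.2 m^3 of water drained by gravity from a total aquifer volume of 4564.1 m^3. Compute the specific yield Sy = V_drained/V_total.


Specific yield Sy = Volume drained / Total volume.
Sy = 233.2 / 4564.1
   = 0.0511.

0.0511


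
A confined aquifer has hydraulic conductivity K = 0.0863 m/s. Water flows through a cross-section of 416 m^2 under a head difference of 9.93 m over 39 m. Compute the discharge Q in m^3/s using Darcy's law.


Darcy's law: Q = K * A * i, where i = dh/L.
Hydraulic gradient i = 9.93 / 39 = 0.254615.
Q = 0.0863 * 416 * 0.254615
  = 9.1409 m^3/s.

9.1409


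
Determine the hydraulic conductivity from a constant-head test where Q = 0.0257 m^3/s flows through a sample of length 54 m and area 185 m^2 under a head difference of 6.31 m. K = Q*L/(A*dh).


From K = Q*L / (A*dh):
Numerator: Q*L = 0.0257 * 54 = 1.3878.
Denominator: A*dh = 185 * 6.31 = 1167.35.
K = 1.3878 / 1167.35 = 0.001189 m/s.

0.001189


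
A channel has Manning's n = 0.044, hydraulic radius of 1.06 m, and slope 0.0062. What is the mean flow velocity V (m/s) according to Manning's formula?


Manning's equation gives V = (1/n) * R^(2/3) * S^(1/2).
First, compute R^(2/3) = 1.06^(2/3) = 1.0396.
Next, S^(1/2) = 0.0062^(1/2) = 0.07874.
Then 1/n = 1/0.044 = 22.73.
V = 22.73 * 1.0396 * 0.07874 = 1.8604 m/s.

1.8604


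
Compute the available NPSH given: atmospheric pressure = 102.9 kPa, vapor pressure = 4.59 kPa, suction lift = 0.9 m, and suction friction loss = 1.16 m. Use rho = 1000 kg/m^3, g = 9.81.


NPSHa = p_atm/(rho*g) - z_s - hf_s - p_vap/(rho*g).
p_atm/(rho*g) = 102.9*1000 / (1000*9.81) = 10.489 m.
p_vap/(rho*g) = 4.59*1000 / (1000*9.81) = 0.468 m.
NPSHa = 10.489 - 0.9 - 1.16 - 0.468
      = 7.96 m.

7.96


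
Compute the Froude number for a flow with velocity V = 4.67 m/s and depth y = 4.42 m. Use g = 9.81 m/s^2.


The Froude number is defined as Fr = V / sqrt(g*y).
g*y = 9.81 * 4.42 = 43.3602.
sqrt(g*y) = sqrt(43.3602) = 6.5848.
Fr = 4.67 / 6.5848 = 0.7092.

0.7092


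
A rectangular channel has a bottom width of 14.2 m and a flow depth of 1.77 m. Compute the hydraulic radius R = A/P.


For a rectangular section:
Flow area A = b * y = 14.2 * 1.77 = 25.13 m^2.
Wetted perimeter P = b + 2y = 14.2 + 2*1.77 = 17.74 m.
Hydraulic radius R = A/P = 25.13 / 17.74 = 1.4168 m.

1.4168


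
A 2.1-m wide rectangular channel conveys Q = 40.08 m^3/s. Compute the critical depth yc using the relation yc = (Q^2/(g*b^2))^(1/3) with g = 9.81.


Using yc = (Q^2 / (g * b^2))^(1/3):
Q^2 = 40.08^2 = 1606.41.
g * b^2 = 9.81 * 2.1^2 = 9.81 * 4.41 = 43.26.
Q^2 / (g*b^2) = 1606.41 / 43.26 = 37.1338.
yc = 37.1338^(1/3) = 3.3362 m.

3.3362


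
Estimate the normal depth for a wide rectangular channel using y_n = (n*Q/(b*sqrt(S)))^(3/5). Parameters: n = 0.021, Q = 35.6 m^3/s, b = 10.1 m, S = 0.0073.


We use the wide-channel approximation y_n = (n*Q/(b*sqrt(S)))^(3/5).
sqrt(S) = sqrt(0.0073) = 0.08544.
Numerator: n*Q = 0.021 * 35.6 = 0.7476.
Denominator: b*sqrt(S) = 10.1 * 0.08544 = 0.862944.
arg = 0.8663.
y_n = 0.8663^(3/5) = 0.9175 m.

0.9175


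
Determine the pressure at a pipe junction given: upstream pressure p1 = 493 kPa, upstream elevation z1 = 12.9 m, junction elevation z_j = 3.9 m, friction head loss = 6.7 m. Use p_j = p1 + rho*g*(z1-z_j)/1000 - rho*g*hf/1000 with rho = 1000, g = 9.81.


Junction pressure: p_j = p1 + rho*g*(z1 - z_j)/1000 - rho*g*hf/1000.
Elevation term = 1000*9.81*(12.9 - 3.9)/1000 = 88.29 kPa.
Friction term = 1000*9.81*6.7/1000 = 65.727 kPa.
p_j = 493 + 88.29 - 65.727 = 515.56 kPa.

515.56


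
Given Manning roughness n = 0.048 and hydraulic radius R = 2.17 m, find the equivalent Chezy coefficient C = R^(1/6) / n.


The Chezy coefficient relates to Manning's n through C = R^(1/6) / n.
R^(1/6) = 2.17^(1/6) = 1.137828.
C = 1.137828 / 0.048 = 23.7 m^(1/2)/s.

23.7


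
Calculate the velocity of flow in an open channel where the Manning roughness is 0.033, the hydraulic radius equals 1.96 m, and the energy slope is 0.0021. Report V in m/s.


Manning's equation gives V = (1/n) * R^(2/3) * S^(1/2).
First, compute R^(2/3) = 1.96^(2/3) = 1.5662.
Next, S^(1/2) = 0.0021^(1/2) = 0.045826.
Then 1/n = 1/0.033 = 30.3.
V = 30.3 * 1.5662 * 0.045826 = 2.1749 m/s.

2.1749


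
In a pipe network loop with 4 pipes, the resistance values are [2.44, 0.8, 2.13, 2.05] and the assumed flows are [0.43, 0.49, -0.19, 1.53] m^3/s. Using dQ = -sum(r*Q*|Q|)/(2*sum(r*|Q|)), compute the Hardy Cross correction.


Numerator terms (r*Q*|Q|): 2.44*0.43*|0.43| = 0.4512; 0.8*0.49*|0.49| = 0.1921; 2.13*-0.19*|-0.19| = -0.0769; 2.05*1.53*|1.53| = 4.7988.
Sum of numerator = 5.3652.
Denominator terms (r*|Q|): 2.44*|0.43| = 1.0492; 0.8*|0.49| = 0.392; 2.13*|-0.19| = 0.4047; 2.05*|1.53| = 3.1365.
2 * sum of denominator = 2 * 4.9824 = 9.9648.
dQ = -5.3652 / 9.9648 = -0.5384 m^3/s.

-0.5384


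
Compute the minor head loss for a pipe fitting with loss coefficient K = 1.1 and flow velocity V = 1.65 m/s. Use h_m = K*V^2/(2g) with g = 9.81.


Minor loss formula: h_m = K * V^2/(2g).
V^2 = 1.65^2 = 2.7225.
V^2/(2g) = 2.7225 / 19.62 = 0.1388 m.
h_m = 1.1 * 0.1388 = 0.1526 m.

0.1526


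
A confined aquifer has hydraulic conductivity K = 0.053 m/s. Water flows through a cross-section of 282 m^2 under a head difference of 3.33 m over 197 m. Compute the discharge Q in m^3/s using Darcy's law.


Darcy's law: Q = K * A * i, where i = dh/L.
Hydraulic gradient i = 3.33 / 197 = 0.016904.
Q = 0.053 * 282 * 0.016904
  = 0.2526 m^3/s.

0.2526


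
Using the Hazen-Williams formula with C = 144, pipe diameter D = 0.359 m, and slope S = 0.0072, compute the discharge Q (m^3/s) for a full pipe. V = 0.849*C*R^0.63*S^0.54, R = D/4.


For a full circular pipe, R = D/4 = 0.359/4 = 0.0897 m.
V = 0.849 * 144 * 0.0897^0.63 * 0.0072^0.54
  = 0.849 * 144 * 0.218984 * 0.069656
  = 1.8648 m/s.
Pipe area A = pi*D^2/4 = pi*0.359^2/4 = 0.1012 m^2.
Q = A * V = 0.1012 * 1.8648 = 0.1888 m^3/s.

0.1888


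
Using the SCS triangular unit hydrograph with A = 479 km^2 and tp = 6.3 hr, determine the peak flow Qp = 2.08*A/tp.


SCS formula: Qp = 2.08 * A / tp.
Qp = 2.08 * 479 / 6.3
   = 996.32 / 6.3
   = 158.15 m^3/s per cm.

158.15


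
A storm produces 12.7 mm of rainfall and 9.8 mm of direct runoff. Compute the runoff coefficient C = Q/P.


The runoff coefficient C = runoff depth / rainfall depth.
C = 9.8 / 12.7
  = 0.7717.

0.7717


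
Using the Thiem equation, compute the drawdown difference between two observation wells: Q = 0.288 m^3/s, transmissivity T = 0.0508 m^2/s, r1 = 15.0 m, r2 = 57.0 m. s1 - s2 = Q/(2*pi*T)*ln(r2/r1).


Thiem equation: s1 - s2 = Q/(2*pi*T) * ln(r2/r1).
ln(r2/r1) = ln(57.0/15.0) = 1.335.
Q/(2*pi*T) = 0.288 / (2*pi*0.0508) = 0.288 / 0.3192 = 0.9023.
s1 - s2 = 0.9023 * 1.335 = 1.2046 m.

1.2046


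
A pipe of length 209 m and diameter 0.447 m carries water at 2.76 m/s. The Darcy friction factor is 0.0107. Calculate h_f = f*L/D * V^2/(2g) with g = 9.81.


Darcy-Weisbach equation: h_f = f * (L/D) * V^2/(2g).
f * L/D = 0.0107 * 209/0.447 = 5.0029.
V^2/(2g) = 2.76^2 / (2*9.81) = 7.6176 / 19.62 = 0.3883 m.
h_f = 5.0029 * 0.3883 = 1.942 m.

1.942


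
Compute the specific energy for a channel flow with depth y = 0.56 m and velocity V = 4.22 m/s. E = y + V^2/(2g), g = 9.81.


Specific energy E = y + V^2/(2g).
Velocity head = V^2/(2g) = 4.22^2 / (2*9.81) = 17.8084 / 19.62 = 0.9077 m.
E = 0.56 + 0.9077 = 1.4677 m.

1.4677


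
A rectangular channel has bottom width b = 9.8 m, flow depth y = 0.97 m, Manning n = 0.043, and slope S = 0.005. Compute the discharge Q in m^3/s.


For a rectangular channel, the cross-sectional area A = b * y = 9.8 * 0.97 = 9.51 m^2.
The wetted perimeter P = b + 2y = 9.8 + 2*0.97 = 11.74 m.
Hydraulic radius R = A/P = 9.51/11.74 = 0.8097 m.
Velocity V = (1/n)*R^(2/3)*S^(1/2) = (1/0.043)*0.8097^(2/3)*0.005^(1/2) = 1.4286 m/s.
Discharge Q = A * V = 9.51 * 1.4286 = 13.58 m^3/s.

13.58


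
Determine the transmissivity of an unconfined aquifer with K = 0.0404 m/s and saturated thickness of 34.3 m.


Transmissivity is defined as T = K * h.
T = 0.0404 * 34.3
  = 1.3857 m^2/s.

1.3857


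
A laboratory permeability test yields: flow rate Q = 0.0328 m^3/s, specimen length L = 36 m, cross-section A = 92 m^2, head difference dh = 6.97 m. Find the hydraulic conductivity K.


From K = Q*L / (A*dh):
Numerator: Q*L = 0.0328 * 36 = 1.1808.
Denominator: A*dh = 92 * 6.97 = 641.24.
K = 1.1808 / 641.24 = 0.001841 m/s.

0.001841


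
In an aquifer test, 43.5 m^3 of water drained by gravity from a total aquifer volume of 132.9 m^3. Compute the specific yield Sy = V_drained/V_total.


Specific yield Sy = Volume drained / Total volume.
Sy = 43.5 / 132.9
   = 0.3273.

0.3273


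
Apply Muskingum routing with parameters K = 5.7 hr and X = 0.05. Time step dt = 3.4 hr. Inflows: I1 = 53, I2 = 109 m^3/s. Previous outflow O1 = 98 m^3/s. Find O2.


Muskingum coefficients:
denom = 2*K*(1-X) + dt = 2*5.7*(1-0.05) + 3.4 = 14.23.
C0 = (dt - 2*K*X)/denom = (3.4 - 2*5.7*0.05)/14.23 = 0.1989.
C1 = (dt + 2*K*X)/denom = (3.4 + 2*5.7*0.05)/14.23 = 0.279.
C2 = (2*K*(1-X) - dt)/denom = 0.5221.
O2 = C0*I2 + C1*I1 + C2*O1
   = 0.1989*109 + 0.279*53 + 0.5221*98
   = 87.63 m^3/s.

87.63


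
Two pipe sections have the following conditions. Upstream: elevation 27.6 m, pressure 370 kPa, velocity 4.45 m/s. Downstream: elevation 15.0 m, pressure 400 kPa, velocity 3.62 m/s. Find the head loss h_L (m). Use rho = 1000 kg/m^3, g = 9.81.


Total head at each section: H = z + p/(rho*g) + V^2/(2g).
H1 = 27.6 + 370*1000/(1000*9.81) + 4.45^2/(2*9.81)
   = 27.6 + 37.717 + 1.0093
   = 66.326 m.
H2 = 15.0 + 400*1000/(1000*9.81) + 3.62^2/(2*9.81)
   = 15.0 + 40.775 + 0.6679
   = 56.443 m.
h_L = H1 - H2 = 66.326 - 56.443 = 9.883 m.

9.883


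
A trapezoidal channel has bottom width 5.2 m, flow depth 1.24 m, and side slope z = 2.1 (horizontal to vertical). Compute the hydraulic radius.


For a trapezoidal section with side slope z:
A = (b + z*y)*y = (5.2 + 2.1*1.24)*1.24 = 9.677 m^2.
P = b + 2*y*sqrt(1 + z^2) = 5.2 + 2*1.24*sqrt(1 + 2.1^2) = 10.968 m.
R = A/P = 9.677 / 10.968 = 0.8823 m.

0.8823


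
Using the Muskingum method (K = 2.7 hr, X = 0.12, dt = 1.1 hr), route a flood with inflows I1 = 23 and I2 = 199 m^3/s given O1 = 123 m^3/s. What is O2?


Muskingum coefficients:
denom = 2*K*(1-X) + dt = 2*2.7*(1-0.12) + 1.1 = 5.852.
C0 = (dt - 2*K*X)/denom = (1.1 - 2*2.7*0.12)/5.852 = 0.0772.
C1 = (dt + 2*K*X)/denom = (1.1 + 2*2.7*0.12)/5.852 = 0.2987.
C2 = (2*K*(1-X) - dt)/denom = 0.6241.
O2 = C0*I2 + C1*I1 + C2*O1
   = 0.0772*199 + 0.2987*23 + 0.6241*123
   = 99.0 m^3/s.

99.0


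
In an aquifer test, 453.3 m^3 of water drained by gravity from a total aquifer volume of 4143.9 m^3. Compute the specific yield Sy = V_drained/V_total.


Specific yield Sy = Volume drained / Total volume.
Sy = 453.3 / 4143.9
   = 0.1094.

0.1094


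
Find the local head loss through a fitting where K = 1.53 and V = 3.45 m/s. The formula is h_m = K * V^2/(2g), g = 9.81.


Minor loss formula: h_m = K * V^2/(2g).
V^2 = 3.45^2 = 11.9025.
V^2/(2g) = 11.9025 / 19.62 = 0.6067 m.
h_m = 1.53 * 0.6067 = 0.9282 m.

0.9282


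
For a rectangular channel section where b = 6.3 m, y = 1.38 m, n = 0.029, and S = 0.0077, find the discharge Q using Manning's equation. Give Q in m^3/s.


For a rectangular channel, the cross-sectional area A = b * y = 6.3 * 1.38 = 8.69 m^2.
The wetted perimeter P = b + 2y = 6.3 + 2*1.38 = 9.06 m.
Hydraulic radius R = A/P = 8.69/9.06 = 0.9596 m.
Velocity V = (1/n)*R^(2/3)*S^(1/2) = (1/0.029)*0.9596^(2/3)*0.0077^(1/2) = 2.9438 m/s.
Discharge Q = A * V = 8.69 * 2.9438 = 25.593 m^3/s.

25.593


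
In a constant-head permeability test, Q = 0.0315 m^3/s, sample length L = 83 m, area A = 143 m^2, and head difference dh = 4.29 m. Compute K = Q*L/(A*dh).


From K = Q*L / (A*dh):
Numerator: Q*L = 0.0315 * 83 = 2.6145.
Denominator: A*dh = 143 * 4.29 = 613.47.
K = 2.6145 / 613.47 = 0.004262 m/s.

0.004262


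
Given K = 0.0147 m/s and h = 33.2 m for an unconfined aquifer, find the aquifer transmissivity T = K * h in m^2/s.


Transmissivity is defined as T = K * h.
T = 0.0147 * 33.2
  = 0.488 m^2/s.

0.488


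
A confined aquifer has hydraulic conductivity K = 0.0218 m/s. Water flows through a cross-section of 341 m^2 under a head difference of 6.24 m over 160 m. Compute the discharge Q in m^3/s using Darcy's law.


Darcy's law: Q = K * A * i, where i = dh/L.
Hydraulic gradient i = 6.24 / 160 = 0.039.
Q = 0.0218 * 341 * 0.039
  = 0.2899 m^3/s.

0.2899


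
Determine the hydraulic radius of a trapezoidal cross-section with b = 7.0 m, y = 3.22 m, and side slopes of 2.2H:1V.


For a trapezoidal section with side slope z:
A = (b + z*y)*y = (7.0 + 2.2*3.22)*3.22 = 45.35 m^2.
P = b + 2*y*sqrt(1 + z^2) = 7.0 + 2*3.22*sqrt(1 + 2.2^2) = 22.563 m.
R = A/P = 45.35 / 22.563 = 2.01 m.

2.01


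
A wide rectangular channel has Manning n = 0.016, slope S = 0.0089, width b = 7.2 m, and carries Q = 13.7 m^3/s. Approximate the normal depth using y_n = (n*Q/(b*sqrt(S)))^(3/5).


We use the wide-channel approximation y_n = (n*Q/(b*sqrt(S)))^(3/5).
sqrt(S) = sqrt(0.0089) = 0.09434.
Numerator: n*Q = 0.016 * 13.7 = 0.2192.
Denominator: b*sqrt(S) = 7.2 * 0.09434 = 0.679248.
arg = 0.3227.
y_n = 0.3227^(3/5) = 0.5073 m.

0.5073


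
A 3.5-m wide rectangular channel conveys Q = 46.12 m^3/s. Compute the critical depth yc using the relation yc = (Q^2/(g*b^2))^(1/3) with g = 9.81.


Using yc = (Q^2 / (g * b^2))^(1/3):
Q^2 = 46.12^2 = 2127.05.
g * b^2 = 9.81 * 3.5^2 = 9.81 * 12.25 = 120.17.
Q^2 / (g*b^2) = 2127.05 / 120.17 = 17.7003.
yc = 17.7003^(1/3) = 2.6061 m.

2.6061


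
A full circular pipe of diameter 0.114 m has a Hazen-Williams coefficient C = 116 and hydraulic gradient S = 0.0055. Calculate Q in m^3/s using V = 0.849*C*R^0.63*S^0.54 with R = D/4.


For a full circular pipe, R = D/4 = 0.114/4 = 0.0285 m.
V = 0.849 * 116 * 0.0285^0.63 * 0.0055^0.54
  = 0.849 * 116 * 0.106305 * 0.060228
  = 0.6305 m/s.
Pipe area A = pi*D^2/4 = pi*0.114^2/4 = 0.0102 m^2.
Q = A * V = 0.0102 * 0.6305 = 0.0064 m^3/s.

0.0064


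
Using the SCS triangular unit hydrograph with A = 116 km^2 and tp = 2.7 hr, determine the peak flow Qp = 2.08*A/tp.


SCS formula: Qp = 2.08 * A / tp.
Qp = 2.08 * 116 / 2.7
   = 241.28 / 2.7
   = 89.36 m^3/s per cm.

89.36


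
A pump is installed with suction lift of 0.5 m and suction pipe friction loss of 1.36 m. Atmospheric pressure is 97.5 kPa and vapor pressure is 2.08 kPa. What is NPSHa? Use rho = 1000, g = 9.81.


NPSHa = p_atm/(rho*g) - z_s - hf_s - p_vap/(rho*g).
p_atm/(rho*g) = 97.5*1000 / (1000*9.81) = 9.939 m.
p_vap/(rho*g) = 2.08*1000 / (1000*9.81) = 0.212 m.
NPSHa = 9.939 - 0.5 - 1.36 - 0.212
      = 7.87 m.

7.87


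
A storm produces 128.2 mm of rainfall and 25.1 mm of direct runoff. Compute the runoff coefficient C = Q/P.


The runoff coefficient C = runoff depth / rainfall depth.
C = 25.1 / 128.2
  = 0.1958.

0.1958


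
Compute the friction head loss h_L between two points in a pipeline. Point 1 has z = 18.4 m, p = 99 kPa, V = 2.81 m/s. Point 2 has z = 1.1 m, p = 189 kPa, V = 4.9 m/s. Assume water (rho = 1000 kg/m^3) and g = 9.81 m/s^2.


Total head at each section: H = z + p/(rho*g) + V^2/(2g).
H1 = 18.4 + 99*1000/(1000*9.81) + 2.81^2/(2*9.81)
   = 18.4 + 10.092 + 0.4025
   = 28.894 m.
H2 = 1.1 + 189*1000/(1000*9.81) + 4.9^2/(2*9.81)
   = 1.1 + 19.266 + 1.2238
   = 21.59 m.
h_L = H1 - H2 = 28.894 - 21.59 = 7.304 m.

7.304


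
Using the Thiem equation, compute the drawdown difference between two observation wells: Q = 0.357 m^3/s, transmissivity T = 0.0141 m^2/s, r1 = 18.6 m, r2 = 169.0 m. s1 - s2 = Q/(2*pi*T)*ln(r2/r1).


Thiem equation: s1 - s2 = Q/(2*pi*T) * ln(r2/r1).
ln(r2/r1) = ln(169.0/18.6) = 2.2067.
Q/(2*pi*T) = 0.357 / (2*pi*0.0141) = 0.357 / 0.0886 = 4.0297.
s1 - s2 = 4.0297 * 2.2067 = 8.8924 m.

8.8924


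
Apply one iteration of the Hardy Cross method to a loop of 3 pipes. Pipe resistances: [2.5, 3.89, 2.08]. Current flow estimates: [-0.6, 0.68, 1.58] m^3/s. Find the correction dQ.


Numerator terms (r*Q*|Q|): 2.5*-0.6*|-0.6| = -0.9; 3.89*0.68*|0.68| = 1.7987; 2.08*1.58*|1.58| = 5.1925.
Sum of numerator = 6.0912.
Denominator terms (r*|Q|): 2.5*|-0.6| = 1.5; 3.89*|0.68| = 2.6452; 2.08*|1.58| = 3.2864.
2 * sum of denominator = 2 * 7.4316 = 14.8632.
dQ = -6.0912 / 14.8632 = -0.4098 m^3/s.

-0.4098


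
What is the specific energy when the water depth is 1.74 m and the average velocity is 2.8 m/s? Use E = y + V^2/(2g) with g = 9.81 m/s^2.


Specific energy E = y + V^2/(2g).
Velocity head = V^2/(2g) = 2.8^2 / (2*9.81) = 7.84 / 19.62 = 0.3996 m.
E = 1.74 + 0.3996 = 2.1396 m.

2.1396


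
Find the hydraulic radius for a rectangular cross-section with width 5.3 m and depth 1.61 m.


For a rectangular section:
Flow area A = b * y = 5.3 * 1.61 = 8.53 m^2.
Wetted perimeter P = b + 2y = 5.3 + 2*1.61 = 8.52 m.
Hydraulic radius R = A/P = 8.53 / 8.52 = 1.0015 m.

1.0015


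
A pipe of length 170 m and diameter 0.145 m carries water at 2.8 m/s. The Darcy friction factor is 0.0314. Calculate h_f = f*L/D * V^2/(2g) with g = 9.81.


Darcy-Weisbach equation: h_f = f * (L/D) * V^2/(2g).
f * L/D = 0.0314 * 170/0.145 = 36.8138.
V^2/(2g) = 2.8^2 / (2*9.81) = 7.84 / 19.62 = 0.3996 m.
h_f = 36.8138 * 0.3996 = 14.711 m.

14.711


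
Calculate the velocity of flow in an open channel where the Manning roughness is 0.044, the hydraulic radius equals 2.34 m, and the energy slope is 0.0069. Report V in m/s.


Manning's equation gives V = (1/n) * R^(2/3) * S^(1/2).
First, compute R^(2/3) = 2.34^(2/3) = 1.7626.
Next, S^(1/2) = 0.0069^(1/2) = 0.083066.
Then 1/n = 1/0.044 = 22.73.
V = 22.73 * 1.7626 * 0.083066 = 3.3275 m/s.

3.3275


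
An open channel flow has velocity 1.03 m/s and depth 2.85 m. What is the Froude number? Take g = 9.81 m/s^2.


The Froude number is defined as Fr = V / sqrt(g*y).
g*y = 9.81 * 2.85 = 27.9585.
sqrt(g*y) = sqrt(27.9585) = 5.2876.
Fr = 1.03 / 5.2876 = 0.1948.

0.1948


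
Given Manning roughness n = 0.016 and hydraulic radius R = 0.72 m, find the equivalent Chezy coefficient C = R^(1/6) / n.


The Chezy coefficient relates to Manning's n through C = R^(1/6) / n.
R^(1/6) = 0.72^(1/6) = 0.946721.
C = 0.946721 / 0.016 = 59.17 m^(1/2)/s.

59.17


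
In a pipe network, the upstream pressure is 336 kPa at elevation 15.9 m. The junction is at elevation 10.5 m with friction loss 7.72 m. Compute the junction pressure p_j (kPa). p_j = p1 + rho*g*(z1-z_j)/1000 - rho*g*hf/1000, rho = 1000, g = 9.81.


Junction pressure: p_j = p1 + rho*g*(z1 - z_j)/1000 - rho*g*hf/1000.
Elevation term = 1000*9.81*(15.9 - 10.5)/1000 = 52.974 kPa.
Friction term = 1000*9.81*7.72/1000 = 75.733 kPa.
p_j = 336 + 52.974 - 75.733 = 313.24 kPa.

313.24


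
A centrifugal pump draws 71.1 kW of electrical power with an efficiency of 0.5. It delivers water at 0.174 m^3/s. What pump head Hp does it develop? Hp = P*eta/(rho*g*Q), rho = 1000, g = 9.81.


Pump head formula: Hp = P * eta / (rho * g * Q).
Numerator: P * eta = 71.1 * 1000 * 0.5 = 35550.0 W.
Denominator: rho * g * Q = 1000 * 9.81 * 0.174 = 1706.94.
Hp = 35550.0 / 1706.94 = 20.83 m.

20.83


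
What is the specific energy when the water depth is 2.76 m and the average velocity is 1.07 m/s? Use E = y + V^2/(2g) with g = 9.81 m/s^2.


Specific energy E = y + V^2/(2g).
Velocity head = V^2/(2g) = 1.07^2 / (2*9.81) = 1.1449 / 19.62 = 0.0584 m.
E = 2.76 + 0.0584 = 2.8184 m.

2.8184


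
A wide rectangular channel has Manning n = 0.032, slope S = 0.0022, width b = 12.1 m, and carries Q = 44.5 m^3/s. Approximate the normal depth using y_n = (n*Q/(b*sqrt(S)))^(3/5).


We use the wide-channel approximation y_n = (n*Q/(b*sqrt(S)))^(3/5).
sqrt(S) = sqrt(0.0022) = 0.046904.
Numerator: n*Q = 0.032 * 44.5 = 1.424.
Denominator: b*sqrt(S) = 12.1 * 0.046904 = 0.567538.
arg = 2.5091.
y_n = 2.5091^(3/5) = 1.7366 m.

1.7366


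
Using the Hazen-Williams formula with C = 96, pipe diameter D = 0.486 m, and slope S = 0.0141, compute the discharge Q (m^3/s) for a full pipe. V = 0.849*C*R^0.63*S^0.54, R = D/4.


For a full circular pipe, R = D/4 = 0.486/4 = 0.1215 m.
V = 0.849 * 96 * 0.1215^0.63 * 0.0141^0.54
  = 0.849 * 96 * 0.265023 * 0.100133
  = 2.1629 m/s.
Pipe area A = pi*D^2/4 = pi*0.486^2/4 = 0.1855 m^2.
Q = A * V = 0.1855 * 2.1629 = 0.4012 m^3/s.

0.4012


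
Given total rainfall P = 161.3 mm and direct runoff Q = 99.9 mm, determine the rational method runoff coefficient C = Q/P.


The runoff coefficient C = runoff depth / rainfall depth.
C = 99.9 / 161.3
  = 0.6193.

0.6193


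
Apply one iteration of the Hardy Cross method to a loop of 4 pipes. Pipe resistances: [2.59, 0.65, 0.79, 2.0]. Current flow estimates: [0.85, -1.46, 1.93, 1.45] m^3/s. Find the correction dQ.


Numerator terms (r*Q*|Q|): 2.59*0.85*|0.85| = 1.8713; 0.65*-1.46*|-1.46| = -1.3855; 0.79*1.93*|1.93| = 2.9427; 2.0*1.45*|1.45| = 4.205.
Sum of numerator = 7.6334.
Denominator terms (r*|Q|): 2.59*|0.85| = 2.2015; 0.65*|-1.46| = 0.949; 0.79*|1.93| = 1.5247; 2.0*|1.45| = 2.9.
2 * sum of denominator = 2 * 7.5752 = 15.1504.
dQ = -7.6334 / 15.1504 = -0.5038 m^3/s.

-0.5038


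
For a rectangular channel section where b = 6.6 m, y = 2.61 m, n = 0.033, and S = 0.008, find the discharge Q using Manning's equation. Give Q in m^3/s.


For a rectangular channel, the cross-sectional area A = b * y = 6.6 * 2.61 = 17.23 m^2.
The wetted perimeter P = b + 2y = 6.6 + 2*2.61 = 11.82 m.
Hydraulic radius R = A/P = 17.23/11.82 = 1.4574 m.
Velocity V = (1/n)*R^(2/3)*S^(1/2) = (1/0.033)*1.4574^(2/3)*0.008^(1/2) = 3.484 m/s.
Discharge Q = A * V = 17.23 * 3.484 = 60.015 m^3/s.

60.015


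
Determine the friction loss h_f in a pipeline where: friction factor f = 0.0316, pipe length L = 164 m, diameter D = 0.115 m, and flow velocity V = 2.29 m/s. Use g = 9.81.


Darcy-Weisbach equation: h_f = f * (L/D) * V^2/(2g).
f * L/D = 0.0316 * 164/0.115 = 45.0643.
V^2/(2g) = 2.29^2 / (2*9.81) = 5.2441 / 19.62 = 0.2673 m.
h_f = 45.0643 * 0.2673 = 12.045 m.

12.045


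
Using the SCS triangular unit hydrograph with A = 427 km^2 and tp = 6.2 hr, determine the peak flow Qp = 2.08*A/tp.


SCS formula: Qp = 2.08 * A / tp.
Qp = 2.08 * 427 / 6.2
   = 888.16 / 6.2
   = 143.25 m^3/s per cm.

143.25


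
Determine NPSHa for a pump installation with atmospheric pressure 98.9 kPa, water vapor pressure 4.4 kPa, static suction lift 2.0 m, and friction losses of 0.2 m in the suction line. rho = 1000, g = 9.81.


NPSHa = p_atm/(rho*g) - z_s - hf_s - p_vap/(rho*g).
p_atm/(rho*g) = 98.9*1000 / (1000*9.81) = 10.082 m.
p_vap/(rho*g) = 4.4*1000 / (1000*9.81) = 0.449 m.
NPSHa = 10.082 - 2.0 - 0.2 - 0.449
      = 7.43 m.

7.43


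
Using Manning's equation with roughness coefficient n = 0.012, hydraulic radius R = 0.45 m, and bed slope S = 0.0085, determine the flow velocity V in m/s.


Manning's equation gives V = (1/n) * R^(2/3) * S^(1/2).
First, compute R^(2/3) = 0.45^(2/3) = 0.5872.
Next, S^(1/2) = 0.0085^(1/2) = 0.092195.
Then 1/n = 1/0.012 = 83.33.
V = 83.33 * 0.5872 * 0.092195 = 4.5117 m/s.

4.5117


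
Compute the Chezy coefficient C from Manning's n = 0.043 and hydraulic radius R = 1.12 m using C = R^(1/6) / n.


The Chezy coefficient relates to Manning's n through C = R^(1/6) / n.
R^(1/6) = 1.12^(1/6) = 1.019068.
C = 1.019068 / 0.043 = 23.7 m^(1/2)/s.

23.7


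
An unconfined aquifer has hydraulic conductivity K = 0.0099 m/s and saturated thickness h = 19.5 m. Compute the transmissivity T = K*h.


Transmissivity is defined as T = K * h.
T = 0.0099 * 19.5
  = 0.1931 m^2/s.

0.1931


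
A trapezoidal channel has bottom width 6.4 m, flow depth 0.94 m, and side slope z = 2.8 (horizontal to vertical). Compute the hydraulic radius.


For a trapezoidal section with side slope z:
A = (b + z*y)*y = (6.4 + 2.8*0.94)*0.94 = 8.49 m^2.
P = b + 2*y*sqrt(1 + z^2) = 6.4 + 2*0.94*sqrt(1 + 2.8^2) = 11.99 m.
R = A/P = 8.49 / 11.99 = 0.7081 m.

0.7081


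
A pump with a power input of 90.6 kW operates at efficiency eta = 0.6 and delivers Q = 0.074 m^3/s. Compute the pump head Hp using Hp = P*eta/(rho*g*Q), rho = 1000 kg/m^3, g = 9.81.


Pump head formula: Hp = P * eta / (rho * g * Q).
Numerator: P * eta = 90.6 * 1000 * 0.6 = 54360.0 W.
Denominator: rho * g * Q = 1000 * 9.81 * 0.074 = 725.94.
Hp = 54360.0 / 725.94 = 74.88 m.

74.88


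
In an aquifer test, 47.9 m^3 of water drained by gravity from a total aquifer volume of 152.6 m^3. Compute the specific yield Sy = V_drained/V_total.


Specific yield Sy = Volume drained / Total volume.
Sy = 47.9 / 152.6
   = 0.3139.

0.3139


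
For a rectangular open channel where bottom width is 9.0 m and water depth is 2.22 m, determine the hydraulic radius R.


For a rectangular section:
Flow area A = b * y = 9.0 * 2.22 = 19.98 m^2.
Wetted perimeter P = b + 2y = 9.0 + 2*2.22 = 13.44 m.
Hydraulic radius R = A/P = 19.98 / 13.44 = 1.4866 m.

1.4866


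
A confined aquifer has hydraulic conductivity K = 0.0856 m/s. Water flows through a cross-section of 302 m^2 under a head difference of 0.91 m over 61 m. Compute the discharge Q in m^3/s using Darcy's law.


Darcy's law: Q = K * A * i, where i = dh/L.
Hydraulic gradient i = 0.91 / 61 = 0.014918.
Q = 0.0856 * 302 * 0.014918
  = 0.3856 m^3/s.

0.3856


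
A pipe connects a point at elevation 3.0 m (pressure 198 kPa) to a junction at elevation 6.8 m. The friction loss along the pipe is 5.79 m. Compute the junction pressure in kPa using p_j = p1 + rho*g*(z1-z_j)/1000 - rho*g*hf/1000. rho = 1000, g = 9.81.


Junction pressure: p_j = p1 + rho*g*(z1 - z_j)/1000 - rho*g*hf/1000.
Elevation term = 1000*9.81*(3.0 - 6.8)/1000 = -37.278 kPa.
Friction term = 1000*9.81*5.79/1000 = 56.8 kPa.
p_j = 198 + -37.278 - 56.8 = 103.92 kPa.

103.92


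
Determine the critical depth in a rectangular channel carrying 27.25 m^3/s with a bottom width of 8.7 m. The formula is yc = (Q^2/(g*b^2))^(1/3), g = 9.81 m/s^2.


Using yc = (Q^2 / (g * b^2))^(1/3):
Q^2 = 27.25^2 = 742.56.
g * b^2 = 9.81 * 8.7^2 = 9.81 * 75.69 = 742.52.
Q^2 / (g*b^2) = 742.56 / 742.52 = 1.0001.
yc = 1.0001^(1/3) = 1.0 m.

1.0


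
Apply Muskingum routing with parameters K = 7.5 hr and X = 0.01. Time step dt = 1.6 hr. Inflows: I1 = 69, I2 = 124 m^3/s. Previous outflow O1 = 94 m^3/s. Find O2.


Muskingum coefficients:
denom = 2*K*(1-X) + dt = 2*7.5*(1-0.01) + 1.6 = 16.45.
C0 = (dt - 2*K*X)/denom = (1.6 - 2*7.5*0.01)/16.45 = 0.0881.
C1 = (dt + 2*K*X)/denom = (1.6 + 2*7.5*0.01)/16.45 = 0.1064.
C2 = (2*K*(1-X) - dt)/denom = 0.8055.
O2 = C0*I2 + C1*I1 + C2*O1
   = 0.0881*124 + 0.1064*69 + 0.8055*94
   = 93.98 m^3/s.

93.98


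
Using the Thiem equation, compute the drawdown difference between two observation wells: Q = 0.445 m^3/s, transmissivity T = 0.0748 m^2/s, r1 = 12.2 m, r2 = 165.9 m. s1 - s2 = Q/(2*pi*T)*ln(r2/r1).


Thiem equation: s1 - s2 = Q/(2*pi*T) * ln(r2/r1).
ln(r2/r1) = ln(165.9/12.2) = 2.6099.
Q/(2*pi*T) = 0.445 / (2*pi*0.0748) = 0.445 / 0.47 = 0.9468.
s1 - s2 = 0.9468 * 2.6099 = 2.4712 m.

2.4712


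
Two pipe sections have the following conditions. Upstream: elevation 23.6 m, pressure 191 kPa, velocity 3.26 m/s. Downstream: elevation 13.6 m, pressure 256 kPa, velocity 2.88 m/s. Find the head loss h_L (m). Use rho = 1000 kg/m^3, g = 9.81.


Total head at each section: H = z + p/(rho*g) + V^2/(2g).
H1 = 23.6 + 191*1000/(1000*9.81) + 3.26^2/(2*9.81)
   = 23.6 + 19.47 + 0.5417
   = 43.612 m.
H2 = 13.6 + 256*1000/(1000*9.81) + 2.88^2/(2*9.81)
   = 13.6 + 26.096 + 0.4228
   = 40.119 m.
h_L = H1 - H2 = 43.612 - 40.119 = 3.493 m.

3.493


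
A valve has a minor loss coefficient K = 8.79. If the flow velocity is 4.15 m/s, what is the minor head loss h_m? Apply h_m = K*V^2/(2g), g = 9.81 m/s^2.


Minor loss formula: h_m = K * V^2/(2g).
V^2 = 4.15^2 = 17.2225.
V^2/(2g) = 17.2225 / 19.62 = 0.8778 m.
h_m = 8.79 * 0.8778 = 7.7159 m.

7.7159


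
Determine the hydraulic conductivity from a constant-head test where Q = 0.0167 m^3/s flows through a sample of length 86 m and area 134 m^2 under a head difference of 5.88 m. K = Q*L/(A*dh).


From K = Q*L / (A*dh):
Numerator: Q*L = 0.0167 * 86 = 1.4362.
Denominator: A*dh = 134 * 5.88 = 787.92.
K = 1.4362 / 787.92 = 0.001823 m/s.

0.001823


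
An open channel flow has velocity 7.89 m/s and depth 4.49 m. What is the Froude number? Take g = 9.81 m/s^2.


The Froude number is defined as Fr = V / sqrt(g*y).
g*y = 9.81 * 4.49 = 44.0469.
sqrt(g*y) = sqrt(44.0469) = 6.6368.
Fr = 7.89 / 6.6368 = 1.1888.

1.1888


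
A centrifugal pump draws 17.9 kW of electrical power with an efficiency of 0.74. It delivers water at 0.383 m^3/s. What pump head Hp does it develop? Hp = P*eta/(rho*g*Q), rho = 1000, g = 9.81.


Pump head formula: Hp = P * eta / (rho * g * Q).
Numerator: P * eta = 17.9 * 1000 * 0.74 = 13246.0 W.
Denominator: rho * g * Q = 1000 * 9.81 * 0.383 = 3757.23.
Hp = 13246.0 / 3757.23 = 3.53 m.

3.53


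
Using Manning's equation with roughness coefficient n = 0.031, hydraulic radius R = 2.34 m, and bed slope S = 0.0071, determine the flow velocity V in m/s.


Manning's equation gives V = (1/n) * R^(2/3) * S^(1/2).
First, compute R^(2/3) = 2.34^(2/3) = 1.7626.
Next, S^(1/2) = 0.0071^(1/2) = 0.084261.
Then 1/n = 1/0.031 = 32.26.
V = 32.26 * 1.7626 * 0.084261 = 4.7908 m/s.

4.7908


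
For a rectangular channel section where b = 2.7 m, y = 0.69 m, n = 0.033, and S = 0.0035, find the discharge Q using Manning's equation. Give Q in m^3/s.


For a rectangular channel, the cross-sectional area A = b * y = 2.7 * 0.69 = 1.86 m^2.
The wetted perimeter P = b + 2y = 2.7 + 2*0.69 = 4.08 m.
Hydraulic radius R = A/P = 1.86/4.08 = 0.4566 m.
Velocity V = (1/n)*R^(2/3)*S^(1/2) = (1/0.033)*0.4566^(2/3)*0.0035^(1/2) = 1.0631 m/s.
Discharge Q = A * V = 1.86 * 1.0631 = 1.98 m^3/s.

1.98


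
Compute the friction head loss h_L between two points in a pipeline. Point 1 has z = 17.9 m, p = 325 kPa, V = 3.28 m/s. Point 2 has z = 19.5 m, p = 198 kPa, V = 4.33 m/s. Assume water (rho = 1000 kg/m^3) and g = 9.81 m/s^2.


Total head at each section: H = z + p/(rho*g) + V^2/(2g).
H1 = 17.9 + 325*1000/(1000*9.81) + 3.28^2/(2*9.81)
   = 17.9 + 33.129 + 0.5483
   = 51.578 m.
H2 = 19.5 + 198*1000/(1000*9.81) + 4.33^2/(2*9.81)
   = 19.5 + 20.183 + 0.9556
   = 40.639 m.
h_L = H1 - H2 = 51.578 - 40.639 = 10.939 m.

10.939


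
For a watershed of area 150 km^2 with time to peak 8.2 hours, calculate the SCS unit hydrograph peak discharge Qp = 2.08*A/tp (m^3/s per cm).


SCS formula: Qp = 2.08 * A / tp.
Qp = 2.08 * 150 / 8.2
   = 312.0 / 8.2
   = 38.05 m^3/s per cm.

38.05


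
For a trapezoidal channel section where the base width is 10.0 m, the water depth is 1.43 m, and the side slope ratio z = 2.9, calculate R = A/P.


For a trapezoidal section with side slope z:
A = (b + z*y)*y = (10.0 + 2.9*1.43)*1.43 = 20.23 m^2.
P = b + 2*y*sqrt(1 + z^2) = 10.0 + 2*1.43*sqrt(1 + 2.9^2) = 18.773 m.
R = A/P = 20.23 / 18.773 = 1.0776 m.

1.0776


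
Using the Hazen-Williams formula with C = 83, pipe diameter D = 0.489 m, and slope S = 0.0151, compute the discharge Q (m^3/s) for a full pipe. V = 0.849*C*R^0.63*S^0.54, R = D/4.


For a full circular pipe, R = D/4 = 0.489/4 = 0.1222 m.
V = 0.849 * 83 * 0.1222^0.63 * 0.0151^0.54
  = 0.849 * 83 * 0.266052 * 0.103908
  = 1.9481 m/s.
Pipe area A = pi*D^2/4 = pi*0.489^2/4 = 0.1878 m^2.
Q = A * V = 0.1878 * 1.9481 = 0.3659 m^3/s.

0.3659


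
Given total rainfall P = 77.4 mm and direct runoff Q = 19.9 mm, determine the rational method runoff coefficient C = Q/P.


The runoff coefficient C = runoff depth / rainfall depth.
C = 19.9 / 77.4
  = 0.2571.

0.2571


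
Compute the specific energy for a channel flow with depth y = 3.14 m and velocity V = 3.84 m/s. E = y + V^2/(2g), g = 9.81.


Specific energy E = y + V^2/(2g).
Velocity head = V^2/(2g) = 3.84^2 / (2*9.81) = 14.7456 / 19.62 = 0.7516 m.
E = 3.14 + 0.7516 = 3.8916 m.

3.8916


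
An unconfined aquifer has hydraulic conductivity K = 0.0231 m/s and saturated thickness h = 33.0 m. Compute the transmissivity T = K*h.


Transmissivity is defined as T = K * h.
T = 0.0231 * 33.0
  = 0.7623 m^2/s.

0.7623


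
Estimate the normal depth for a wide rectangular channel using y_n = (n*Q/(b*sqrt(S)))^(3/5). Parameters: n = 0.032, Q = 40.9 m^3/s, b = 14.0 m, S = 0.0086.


We use the wide-channel approximation y_n = (n*Q/(b*sqrt(S)))^(3/5).
sqrt(S) = sqrt(0.0086) = 0.092736.
Numerator: n*Q = 0.032 * 40.9 = 1.3088.
Denominator: b*sqrt(S) = 14.0 * 0.092736 = 1.298304.
arg = 1.0081.
y_n = 1.0081^(3/5) = 1.0048 m.

1.0048
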